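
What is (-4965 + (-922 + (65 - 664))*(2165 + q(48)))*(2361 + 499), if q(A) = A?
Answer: -9640882680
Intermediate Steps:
(-4965 + (-922 + (65 - 664))*(2165 + q(48)))*(2361 + 499) = (-4965 + (-922 + (65 - 664))*(2165 + 48))*(2361 + 499) = (-4965 + (-922 - 599)*2213)*2860 = (-4965 - 1521*2213)*2860 = (-4965 - 3365973)*2860 = -3370938*2860 = -9640882680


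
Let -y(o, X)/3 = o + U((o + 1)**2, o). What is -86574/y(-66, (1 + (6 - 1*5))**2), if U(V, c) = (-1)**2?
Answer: -28858/65 ≈ -443.97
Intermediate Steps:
U(V, c) = 1
y(o, X) = -3 - 3*o (y(o, X) = -3*(o + 1) = -3*(1 + o) = -3 - 3*o)
-86574/y(-66, (1 + (6 - 1*5))**2) = -86574/(-3 - 3*(-66)) = -86574/(-3 + 198) = -86574/195 = -86574*1/195 = -28858/65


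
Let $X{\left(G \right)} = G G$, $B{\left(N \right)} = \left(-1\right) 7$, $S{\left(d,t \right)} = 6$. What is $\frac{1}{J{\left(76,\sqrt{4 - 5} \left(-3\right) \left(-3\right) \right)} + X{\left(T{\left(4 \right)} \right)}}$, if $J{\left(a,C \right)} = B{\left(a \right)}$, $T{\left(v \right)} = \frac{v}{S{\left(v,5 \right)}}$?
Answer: $- \frac{9}{59} \approx -0.15254$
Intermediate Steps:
$B{\left(N \right)} = -7$
$T{\left(v \right)} = \frac{v}{6}$
$J{\left(a,C \right)} = -7$
$X{\left(G \right)} = G^{2}$
$\frac{1}{J{\left(76,\sqrt{4 - 5} \left(-3\right) \left(-3\right) \right)} + X{\left(T{\left(4 \right)} \right)}} = \frac{1}{-7 + \left(\frac{1}{6} \cdot 4\right)^{2}} = \frac{1}{-7 + \left(\frac{2}{3}\right)^{2}} = \frac{1}{-7 + \frac{4}{9}} = \frac{1}{- \frac{59}{9}} = - \frac{9}{59}$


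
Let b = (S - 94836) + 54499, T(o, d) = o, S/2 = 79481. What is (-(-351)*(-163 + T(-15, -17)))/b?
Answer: -4806/9125 ≈ -0.52668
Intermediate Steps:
S = 158962 (S = 2*79481 = 158962)
b = 118625 (b = (158962 - 94836) + 54499 = 64126 + 54499 = 118625)
(-(-351)*(-163 + T(-15, -17)))/b = -(-351)*(-163 - 15)/118625 = -(-351)*(-178)*(1/118625) = -1*62478*(1/118625) = -62478*1/118625 = -4806/9125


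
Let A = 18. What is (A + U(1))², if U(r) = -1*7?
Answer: 121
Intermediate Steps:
U(r) = -7
(A + U(1))² = (18 - 7)² = 11² = 121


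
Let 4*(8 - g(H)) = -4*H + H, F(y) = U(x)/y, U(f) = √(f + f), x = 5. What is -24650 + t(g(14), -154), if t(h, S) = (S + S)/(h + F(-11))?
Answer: -4085019682/165609 - 13552*√10/165609 ≈ -24667.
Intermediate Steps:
U(f) = √2*√f (U(f) = √(2*f) = √2*√f)
F(y) = √10/y (F(y) = (√2*√5)/y = √10/y)
g(H) = 8 + 3*H/4 (g(H) = 8 - (-4*H + H)/4 = 8 - (-3)*H/4 = 8 + 3*H/4)
t(h, S) = 2*S/(h - √10/11) (t(h, S) = (S + S)/(h + √10/(-11)) = (2*S)/(h + √10*(-1/11)) = (2*S)/(h - √10/11) = 2*S/(h - √10/11))
-24650 + t(g(14), -154) = -24650 + 22*(-154)/(-√10 + 11*(8 + (¾)*14)) = -24650 + 22*(-154)/(-√10 + 11*(8 + 21/2)) = -24650 + 22*(-154)/(-√10 + 11*(37/2)) = -24650 + 22*(-154)/(-√10 + 407/2) = -24650 + 22*(-154)/(407/2 - √10) = -24650 - 3388/(407/2 - √10)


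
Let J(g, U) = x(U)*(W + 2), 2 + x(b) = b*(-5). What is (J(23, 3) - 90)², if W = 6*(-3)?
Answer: 33124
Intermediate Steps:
W = -18
x(b) = -2 - 5*b (x(b) = -2 + b*(-5) = -2 - 5*b)
J(g, U) = 32 + 80*U (J(g, U) = (-2 - 5*U)*(-18 + 2) = (-2 - 5*U)*(-16) = 32 + 80*U)
(J(23, 3) - 90)² = ((32 + 80*3) - 90)² = ((32 + 240) - 90)² = (272 - 90)² = 182² = 33124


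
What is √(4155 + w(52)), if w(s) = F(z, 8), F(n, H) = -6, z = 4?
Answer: 3*√461 ≈ 64.413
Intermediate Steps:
w(s) = -6
√(4155 + w(52)) = √(4155 - 6) = √4149 = 3*√461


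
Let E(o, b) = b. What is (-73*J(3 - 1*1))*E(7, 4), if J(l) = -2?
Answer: 584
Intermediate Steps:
(-73*J(3 - 1*1))*E(7, 4) = -73*(-2)*4 = 146*4 = 584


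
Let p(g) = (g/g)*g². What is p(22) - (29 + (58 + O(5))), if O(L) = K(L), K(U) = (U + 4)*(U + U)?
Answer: 307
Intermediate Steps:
K(U) = 2*U*(4 + U) (K(U) = (4 + U)*(2*U) = 2*U*(4 + U))
O(L) = 2*L*(4 + L)
p(g) = g² (p(g) = 1*g² = g²)
p(22) - (29 + (58 + O(5))) = 22² - (29 + (58 + 2*5*(4 + 5))) = 484 - (29 + (58 + 2*5*9)) = 484 - (29 + (58 + 90)) = 484 - (29 + 148) = 484 - 1*177 = 484 - 177 = 307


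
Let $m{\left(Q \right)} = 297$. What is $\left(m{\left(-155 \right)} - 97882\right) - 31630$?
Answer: $-129215$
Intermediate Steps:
$\left(m{\left(-155 \right)} - 97882\right) - 31630 = \left(297 - 97882\right) - 31630 = -97585 - 31630 = -129215$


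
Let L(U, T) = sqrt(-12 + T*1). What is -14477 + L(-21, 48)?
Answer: -14471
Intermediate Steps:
L(U, T) = sqrt(-12 + T)
-14477 + L(-21, 48) = -14477 + sqrt(-12 + 48) = -14477 + sqrt(36) = -14477 + 6 = -14471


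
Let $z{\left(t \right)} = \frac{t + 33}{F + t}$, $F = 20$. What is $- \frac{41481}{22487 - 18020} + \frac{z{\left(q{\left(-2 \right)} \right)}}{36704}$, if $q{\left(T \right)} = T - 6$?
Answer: $- \frac{6090037271}{655827072} \approx -9.286$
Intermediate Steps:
$q{\left(T \right)} = -6 + T$
$z{\left(t \right)} = \frac{33 + t}{20 + t}$ ($z{\left(t \right)} = \frac{t + 33}{20 + t} = \frac{33 + t}{20 + t}$)
$- \frac{41481}{22487 - 18020} + \frac{z{\left(q{\left(-2 \right)} \right)}}{36704} = - \frac{41481}{22487 - 18020} + \frac{\frac{1}{20 - 8} \left(33 - 8\right)}{36704} = - \frac{41481}{22487 - 18020} + \frac{33 - 8}{20 - 8} \cdot \frac{1}{36704} = - \frac{41481}{4467} + \frac{1}{12} \cdot 25 \cdot \frac{1}{36704} = \left(-41481\right) \frac{1}{4467} + \frac{1}{12} \cdot 25 \cdot \frac{1}{36704} = - \frac{13827}{1489} + \frac{25}{12} \cdot \frac{1}{36704} = - \frac{13827}{1489} + \frac{25}{440448} = - \frac{6090037271}{655827072}$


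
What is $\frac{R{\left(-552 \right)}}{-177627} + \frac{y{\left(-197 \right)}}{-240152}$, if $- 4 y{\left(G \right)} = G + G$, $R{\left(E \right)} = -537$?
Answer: $\frac{74310243}{28438319536} \approx 0.002613$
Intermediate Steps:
$y{\left(G \right)} = - \frac{G}{2}$ ($y{\left(G \right)} = - \frac{G + G}{4} = - \frac{2 G}{4} = - \frac{G}{2}$)
$\frac{R{\left(-552 \right)}}{-177627} + \frac{y{\left(-197 \right)}}{-240152} = - \frac{537}{-177627} + \frac{\left(- \frac{1}{2}\right) \left(-197\right)}{-240152} = \left(-537\right) \left(- \frac{1}{177627}\right) + \frac{197}{2} \left(- \frac{1}{240152}\right) = \frac{179}{59209} - \frac{197}{480304} = \frac{74310243}{28438319536}$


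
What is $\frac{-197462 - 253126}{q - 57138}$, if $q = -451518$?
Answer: $\frac{37549}{42388} \approx 0.88584$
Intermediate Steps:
$\frac{-197462 - 253126}{q - 57138} = \frac{-197462 - 253126}{-451518 - 57138} = - \frac{450588}{-508656} = \left(-450588\right) \left(- \frac{1}{508656}\right) = \frac{37549}{42388}$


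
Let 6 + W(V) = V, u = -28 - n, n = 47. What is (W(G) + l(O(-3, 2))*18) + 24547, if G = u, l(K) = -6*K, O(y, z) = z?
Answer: 24250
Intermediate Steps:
u = -75 (u = -28 - 1*47 = -28 - 47 = -75)
G = -75
W(V) = -6 + V
(W(G) + l(O(-3, 2))*18) + 24547 = ((-6 - 75) - 6*2*18) + 24547 = (-81 - 12*18) + 24547 = (-81 - 216) + 24547 = -297 + 24547 = 24250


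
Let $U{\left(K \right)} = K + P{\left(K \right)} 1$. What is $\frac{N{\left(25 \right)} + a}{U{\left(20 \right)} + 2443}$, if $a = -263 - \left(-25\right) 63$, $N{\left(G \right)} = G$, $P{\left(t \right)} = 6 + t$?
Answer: $\frac{1337}{2489} \approx 0.53716$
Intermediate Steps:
$U{\left(K \right)} = 6 + 2 K$ ($U{\left(K \right)} = K + \left(6 + K\right) 1 = K + \left(6 + K\right) = 6 + 2 K$)
$a = 1312$ ($a = -263 - -1575 = -263 + 1575 = 1312$)
$\frac{N{\left(25 \right)} + a}{U{\left(20 \right)} + 2443} = \frac{25 + 1312}{\left(6 + 2 \cdot 20\right) + 2443} = \frac{1337}{\left(6 + 40\right) + 2443} = \frac{1337}{46 + 2443} = \frac{1337}{2489}$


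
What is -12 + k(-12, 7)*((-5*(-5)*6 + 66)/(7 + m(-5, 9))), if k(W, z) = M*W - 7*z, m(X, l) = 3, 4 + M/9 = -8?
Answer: 134616/5 ≈ 26923.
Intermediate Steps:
M = -108 (M = -36 + 9*(-8) = -36 - 72 = -108)
k(W, z) = -108*W - 7*z
-12 + k(-12, 7)*((-5*(-5)*6 + 66)/(7 + m(-5, 9))) = -12 + (-108*(-12) - 7*7)*((-5*(-5)*6 + 66)/(7 + 3)) = -12 + (1296 - 49)*((25*6 + 66)/10) = -12 + 1247*((150 + 66)*(1/10)) = -12 + 1247*(216*(1/10)) = -12 + 1247*(108/5) = -12 + 134676/5 = 134616/5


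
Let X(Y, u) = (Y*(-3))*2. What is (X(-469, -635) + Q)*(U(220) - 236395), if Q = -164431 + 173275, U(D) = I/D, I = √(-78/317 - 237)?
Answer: -2755892910 + 5829*I*√23840619/34870 ≈ -2.7559e+9 + 816.21*I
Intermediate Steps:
X(Y, u) = -6*Y (X(Y, u) = -3*Y*2 = -6*Y)
I = I*√23840619/317 (I = √(-78*1/317 - 237) = √(-78/317 - 237) = √(-75207/317) = I*√23840619/317 ≈ 15.403*I)
U(D) = I*√23840619/(317*D) (U(D) = (I*√23840619/317)/D = I*√23840619/(317*D))
Q = 8844
(X(-469, -635) + Q)*(U(220) - 236395) = (-6*(-469) + 8844)*((1/317)*I*√23840619/220 - 236395) = (2814 + 8844)*((1/317)*I*√23840619*(1/220) - 236395) = 11658*(I*√23840619/69740 - 236395) = 11658*(-236395 + I*√23840619/69740) = -2755892910 + 5829*I*√23840619/34870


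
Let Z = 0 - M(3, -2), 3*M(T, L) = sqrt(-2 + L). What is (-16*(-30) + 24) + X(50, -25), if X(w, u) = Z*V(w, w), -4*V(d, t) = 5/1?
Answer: 504 + 5*I/6 ≈ 504.0 + 0.83333*I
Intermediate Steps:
M(T, L) = sqrt(-2 + L)/3
V(d, t) = -5/4 (V(d, t) = -5/(4*1) = -5/4)
Z = -2*I/3 (Z = 0 - sqrt(-2 - 2)/3 = 0 - sqrt(-4)/3 = 0 - 2*I/3 = -2*I/3 ≈ -0.66667*I)
X(w, u) = 5*I/6 (X(w, u) = -2*I/3*(-5/4) = 5*I/6)
(-16*(-30) + 24) + X(50, -25) = (-16*(-30) + 24) + 5*I/6 = (480 + 24) + 5*I/6 = 504 + 5*I/6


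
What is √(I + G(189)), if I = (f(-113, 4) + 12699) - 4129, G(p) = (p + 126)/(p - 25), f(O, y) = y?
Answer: √57664491/82 ≈ 92.606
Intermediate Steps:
G(p) = (126 + p)/(-25 + p)
I = 8574 (I = (4 + 12699) - 4129 = 12703 - 4129 = 8574)
√(I + G(189)) = √(8574 + (126 + 189)/(-25 + 189)) = √(8574 + 315/164) = √(1406451/164) = √57664491/82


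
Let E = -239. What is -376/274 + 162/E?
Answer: -67126/32743 ≈ -2.0501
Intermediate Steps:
-376/274 + 162/E = -376/274 + 162/(-239) = -376*1/274 + 162*(-1/239) = -188/137 - 162/239 = -67126/32743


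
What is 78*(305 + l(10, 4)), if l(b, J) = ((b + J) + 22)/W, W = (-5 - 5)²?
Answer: 595452/25 ≈ 23818.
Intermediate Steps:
W = 100 (W = (-10)² = 100)
l(b, J) = 11/50 + J/100 + b/100 (l(b, J) = ((b + J) + 22)/100 = ((J + b) + 22)*(1/100) = (22 + J + b)*(1/100) = 11/50 + J/100 + b/100)
78*(305 + l(10, 4)) = 78*(305 + (11/50 + (1/100)*4 + (1/100)*10)) = 78*(305 + (11/50 + 1/25 + ⅒)) = 78*(305 + 9/25) = 78*(7634/25) = 595452/25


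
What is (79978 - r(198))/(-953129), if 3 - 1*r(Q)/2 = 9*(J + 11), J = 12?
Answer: -80386/953129 ≈ -0.084339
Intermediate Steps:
r(Q) = -408 (r(Q) = 6 - 18*(12 + 11) = 6 - 18*23 = 6 - 2*207 = 6 - 414 = -408)
(79978 - r(198))/(-953129) = (79978 - 1*(-408))/(-953129) = (79978 + 408)*(-1/953129) = 80386*(-1/953129) = -80386/953129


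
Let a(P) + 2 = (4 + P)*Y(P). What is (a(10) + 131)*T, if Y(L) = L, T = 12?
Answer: 3228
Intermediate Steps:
a(P) = -2 + P*(4 + P) (a(P) = -2 + (4 + P)*P = -2 + P*(4 + P))
(a(10) + 131)*T = ((-2 + 10² + 4*10) + 131)*12 = ((-2 + 100 + 40) + 131)*12 = (138 + 131)*12 = 269*12 = 3228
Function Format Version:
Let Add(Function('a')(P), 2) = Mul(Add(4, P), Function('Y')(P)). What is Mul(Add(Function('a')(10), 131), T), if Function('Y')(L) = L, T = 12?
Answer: 3228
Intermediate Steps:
Function('a')(P) = Add(-2, Mul(P, Add(4, P))) (Function('a')(P) = Add(-2, Mul(Add(4, P), P)) = Add(-2, Mul(P, Add(4, P))))
Mul(Add(Function('a')(10), 131), T) = Mul(Add(Add(-2, Pow(10, 2), Mul(4, 10)), 131), 12) = Mul(Add(Add(-2, 100, 40), 131), 12) = Mul(Add(138, 131), 12) = Mul(269, 12) = 3228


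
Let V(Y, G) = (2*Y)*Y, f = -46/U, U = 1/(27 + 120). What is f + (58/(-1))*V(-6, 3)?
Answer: -10938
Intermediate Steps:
U = 1/147 ≈ 0.0068027
f = -6762 (f = -46/1/147 = -46*147 = -6762)
V(Y, G) = 2*Y**2
f + (58/(-1))*V(-6, 3) = -6762 + (58/(-1))*(2*(-6)**2) = -6762 + (58*(-1))*(2*36) = -6762 - 58*72 = -6762 - 4176 = -10938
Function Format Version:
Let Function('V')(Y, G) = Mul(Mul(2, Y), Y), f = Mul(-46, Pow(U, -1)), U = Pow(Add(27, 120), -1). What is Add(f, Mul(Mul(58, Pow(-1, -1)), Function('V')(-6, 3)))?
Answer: -10938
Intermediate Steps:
U = Rational(1, 147) (U = Pow(147, -1) = Rational(1, 147) ≈ 0.0068027)
f = -6762 (f = Mul(-46, Pow(Rational(1, 147), -1)) = Mul(-46, 147) = -6762)
Function('V')(Y, G) = Mul(2, Pow(Y, 2))
Add(f, Mul(Mul(58, Pow(-1, -1)), Function('V')(-6, 3))) = Add(-6762, Mul(Mul(58, Pow(-1, -1)), Mul(2, Pow(-6, 2)))) = Add(-6762, Mul(Mul(58, -1), Mul(2, 36))) = Add(-6762, Mul(-58, 72)) = Add(-6762, -4176) = -10938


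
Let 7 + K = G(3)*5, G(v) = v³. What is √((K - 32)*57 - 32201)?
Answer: I*√26729 ≈ 163.49*I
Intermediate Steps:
K = 128 (K = -7 + 3³*5 = -7 + 27*5 = -7 + 135 = 128)
√((K - 32)*57 - 32201) = √((128 - 32)*57 - 32201) = √(96*57 - 32201) = √(5472 - 32201) = √(-26729) = I*√26729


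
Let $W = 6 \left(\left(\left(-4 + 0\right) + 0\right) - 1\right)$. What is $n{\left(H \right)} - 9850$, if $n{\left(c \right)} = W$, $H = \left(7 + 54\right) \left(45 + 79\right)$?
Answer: $-9880$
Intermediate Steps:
$H = 7564$ ($H = 61 \cdot 124 = 7564$)
$W = -30$ ($W = 6 \left(\left(-4 + 0\right) - 1\right) = 6 \left(-4 - 1\right) = 6 \left(-5\right) = -30$)
$n{\left(c \right)} = -30$
$n{\left(H \right)} - 9850 = -30 - 9850 = -9880$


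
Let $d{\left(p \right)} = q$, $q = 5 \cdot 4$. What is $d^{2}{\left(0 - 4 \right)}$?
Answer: $400$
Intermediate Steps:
$q = 20$
$d{\left(p \right)} = 20$
$d^{2}{\left(0 - 4 \right)} = 20^{2} = 400$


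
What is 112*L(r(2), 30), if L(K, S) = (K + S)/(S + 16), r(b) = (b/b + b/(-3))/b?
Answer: 5068/69 ≈ 73.449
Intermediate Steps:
r(b) = (1 - b/3)/b (r(b) = (1 + b*(-⅓))/b = (1 - b/3)/b)
L(K, S) = (K + S)/(16 + S)
112*L(r(2), 30) = 112*(((⅓)*(3 - 1*2)/2 + 30)/(16 + 30)) = 112*(((⅓)*(½)*(3 - 2) + 30)/46) = 112*(((⅓)*(½)*1 + 30)/46) = 112*((⅙ + 30)/46) = 112*((1/46)*(181/6)) = 112*(181/276) = 5068/69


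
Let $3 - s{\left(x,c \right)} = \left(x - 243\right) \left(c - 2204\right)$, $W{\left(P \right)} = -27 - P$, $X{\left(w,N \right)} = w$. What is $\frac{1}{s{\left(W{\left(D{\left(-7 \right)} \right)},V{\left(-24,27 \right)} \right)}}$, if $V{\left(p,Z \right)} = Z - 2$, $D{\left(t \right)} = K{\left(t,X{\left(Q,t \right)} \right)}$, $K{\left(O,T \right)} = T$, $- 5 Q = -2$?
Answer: $- \frac{5}{2945993} \approx -1.6972 \cdot 10^{-6}$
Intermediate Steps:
$Q = \frac{2}{5}$ ($Q = \left(- \frac{1}{5}\right) \left(-2\right) = \frac{2}{5} \approx 0.4$)
$D{\left(t \right)} = \frac{2}{5}$
$V{\left(p,Z \right)} = -2 + Z$ ($V{\left(p,Z \right)} = Z - 2 = -2 + Z$)
$s{\left(x,c \right)} = 3 - \left(-2204 + c\right) \left(-243 + x\right)$ ($s{\left(x,c \right)} = 3 - \left(x - 243\right) \left(c - 2204\right) = 3 - \left(-243 + x\right) \left(-2204 + c\right) = 3 - \left(-2204 + c\right) \left(-243 + x\right)$)
$\frac{1}{s{\left(W{\left(D{\left(-7 \right)} \right)},V{\left(-24,27 \right)} \right)}} = \frac{1}{-535569 + 243 \left(-2 + 27\right) + 2204 \left(-27 - \frac{2}{5}\right) - \left(-2 + 27\right) \left(-27 - \frac{2}{5}\right)} = \frac{1}{-535569 + 243 \cdot 25 + 2204 \left(-27 - \frac{2}{5}\right) - 25 \left(-27 - \frac{2}{5}\right)} = \frac{1}{-535569 + 6075 + 2204 \left(- \frac{137}{5}\right) - 25 \left(- \frac{137}{5}\right)} = \frac{1}{-535569 + 6075 - \frac{301948}{5} + 685} = \frac{1}{- \frac{2945993}{5}} = - \frac{5}{2945993}$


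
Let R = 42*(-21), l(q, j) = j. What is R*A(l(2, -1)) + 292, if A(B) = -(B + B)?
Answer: -1472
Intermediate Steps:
A(B) = -2*B
R = -882
R*A(l(2, -1)) + 292 = -(-1764)*(-1) + 292 = -882*2 + 292 = -1764 + 292 = -1472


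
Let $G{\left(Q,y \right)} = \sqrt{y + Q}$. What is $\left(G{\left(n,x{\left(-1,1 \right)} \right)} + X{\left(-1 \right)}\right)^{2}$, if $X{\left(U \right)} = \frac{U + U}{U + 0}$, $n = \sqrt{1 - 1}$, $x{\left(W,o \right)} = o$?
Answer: $9$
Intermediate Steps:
$n = 0$ ($n = \sqrt{0} = 0$)
$G{\left(Q,y \right)} = \sqrt{Q + y}$
$X{\left(U \right)} = 2$ ($X{\left(U \right)} = \frac{2 U}{U} = 2$)
$\left(G{\left(n,x{\left(-1,1 \right)} \right)} + X{\left(-1 \right)}\right)^{2} = \left(\sqrt{0 + 1} + 2\right)^{2} = \left(\sqrt{1} + 2\right)^{2} = \left(1 + 2\right)^{2} = 3^{2} = 9$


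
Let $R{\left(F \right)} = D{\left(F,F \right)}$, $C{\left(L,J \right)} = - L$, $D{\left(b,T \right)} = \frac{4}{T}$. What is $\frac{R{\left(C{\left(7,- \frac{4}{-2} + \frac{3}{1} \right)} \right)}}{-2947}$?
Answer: $\frac{4}{20629} \approx 0.0001939$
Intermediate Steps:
$R{\left(F \right)} = \frac{4}{F}$
$\frac{R{\left(C{\left(7,- \frac{4}{-2} + \frac{3}{1} \right)} \right)}}{-2947} = \frac{4 \frac{1}{\left(-1\right) 7}}{-2947} = \frac{4}{-7} \left(- \frac{1}{2947}\right) = 4 \left(- \frac{1}{7}\right) \left(- \frac{1}{2947}\right) = \left(- \frac{4}{7}\right) \left(- \frac{1}{2947}\right) = \frac{4}{20629}$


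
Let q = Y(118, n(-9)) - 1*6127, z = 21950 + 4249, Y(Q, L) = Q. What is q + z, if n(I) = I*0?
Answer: 20190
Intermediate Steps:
n(I) = 0
z = 26199
q = -6009 (q = 118 - 1*6127 = 118 - 6127 = -6009)
q + z = -6009 + 26199 = 20190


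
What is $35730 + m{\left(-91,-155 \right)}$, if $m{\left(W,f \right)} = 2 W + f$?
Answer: $35393$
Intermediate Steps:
$m{\left(W,f \right)} = f + 2 W$
$35730 + m{\left(-91,-155 \right)} = 35730 + \left(-155 + 2 \left(-91\right)\right) = 35730 - 337 = 35393$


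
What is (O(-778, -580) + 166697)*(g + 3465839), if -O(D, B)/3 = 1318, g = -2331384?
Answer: 184624610065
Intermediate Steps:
O(D, B) = -3954 (O(D, B) = -3*1318 = -3954)
(O(-778, -580) + 166697)*(g + 3465839) = (-3954 + 166697)*(-2331384 + 3465839) = 162743*1134455 = 184624610065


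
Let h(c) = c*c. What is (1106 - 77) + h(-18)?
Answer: 1353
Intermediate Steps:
h(c) = c**2
(1106 - 77) + h(-18) = (1106 - 77) + (-18)**2 = 1029 + 324 = 1353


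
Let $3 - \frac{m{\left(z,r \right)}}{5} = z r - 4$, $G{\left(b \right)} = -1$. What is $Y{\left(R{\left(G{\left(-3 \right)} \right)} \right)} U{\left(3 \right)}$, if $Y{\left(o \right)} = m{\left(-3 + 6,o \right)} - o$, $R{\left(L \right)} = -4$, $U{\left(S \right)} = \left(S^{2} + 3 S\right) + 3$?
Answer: $2079$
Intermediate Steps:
$U{\left(S \right)} = 3 + S^{2} + 3 S$
$m{\left(z,r \right)} = 35 - 5 r z$ ($m{\left(z,r \right)} = 15 - 5 \left(z r - 4\right) = 15 - 5 \left(r z - 4\right) = 15 - 5 \left(-4 + r z\right) = 15 - \left(-20 + 5 r z\right) = 35 - 5 r z$)
$Y{\left(o \right)} = 35 - 16 o$ ($Y{\left(o \right)} = \left(35 - 5 o \left(-3 + 6\right)\right) - o = \left(35 - 5 o 3\right) - o = \left(35 - 15 o\right) - o = 35 - 16 o$)
$Y{\left(R{\left(G{\left(-3 \right)} \right)} \right)} U{\left(3 \right)} = \left(35 - -64\right) \left(3 + 3^{2} + 3 \cdot 3\right) = \left(35 + 64\right) \left(3 + 9 + 9\right) = 99 \cdot 21 = 2079$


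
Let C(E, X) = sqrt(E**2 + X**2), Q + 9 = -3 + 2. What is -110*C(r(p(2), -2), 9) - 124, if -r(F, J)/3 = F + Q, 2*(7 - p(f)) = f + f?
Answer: -124 - 330*sqrt(34) ≈ -2048.2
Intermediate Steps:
Q = -10 (Q = -9 + (-3 + 2) = -9 - 1 = -10)
p(f) = 7 - f (p(f) = 7 - (f + f)/2 = 7 - f)
r(F, J) = 30 - 3*F (r(F, J) = -3*(F - 10) = -3*(-10 + F) = 30 - 3*F)
-110*C(r(p(2), -2), 9) - 124 = -110*sqrt((30 - 3*(7 - 1*2))**2 + 9**2) - 124 = -110*sqrt((30 - 3*(7 - 2))**2 + 81) - 124 = -110*sqrt((30 - 3*5)**2 + 81) - 124 = -110*sqrt((30 - 15)**2 + 81) - 124 = -110*sqrt(15**2 + 81) - 124 = -110*sqrt(225 + 81) - 124 = -330*sqrt(34) - 124 = -124 - 330*sqrt(34)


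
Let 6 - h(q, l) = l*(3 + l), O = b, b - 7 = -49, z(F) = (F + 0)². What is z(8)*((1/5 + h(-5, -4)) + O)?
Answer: -12736/5 ≈ -2547.2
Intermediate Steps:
z(F) = F²
b = -42 (b = 7 - 49 = -42)
O = -42
h(q, l) = 6 - l*(3 + l)
z(8)*((1/5 + h(-5, -4)) + O) = 8²*((1/5 + (6 - 1*(-4)² - 3*(-4))) - 42) = 64*((⅕ + (6 - 1*16 + 12)) - 42) = 64*((⅕ + (6 - 16 + 12)) - 42) = 64*((⅕ + 2) - 42) = 64*(11/5 - 42) = 64*(-199/5) = -12736/5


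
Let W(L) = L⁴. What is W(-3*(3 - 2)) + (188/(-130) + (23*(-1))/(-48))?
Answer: 249703/3120 ≈ 80.033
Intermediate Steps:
W(-3*(3 - 2)) + (188/(-130) + (23*(-1))/(-48)) = (-3*(3 - 2))⁴ + (188/(-130) + (23*(-1))/(-48)) = (-3*1)⁴ + (188*(-1/130) - 23*(-1/48)) = (-3)⁴ + (-94/65 + 23/48) = 81 - 3017/3120 = 249703/3120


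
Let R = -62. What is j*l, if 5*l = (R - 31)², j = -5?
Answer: -8649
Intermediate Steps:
l = 8649/5 (l = (-62 - 31)²/5 = (⅕)*(-93)² = (⅕)*8649 = 8649/5 ≈ 1729.8)
j*l = -5*8649/5 = -8649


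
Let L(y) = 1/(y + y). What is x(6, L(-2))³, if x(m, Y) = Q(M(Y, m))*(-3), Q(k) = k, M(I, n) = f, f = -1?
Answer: 27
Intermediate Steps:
M(I, n) = -1
L(y) = 1/(2*y)
x(m, Y) = 3 (x(m, Y) = -1*(-3) = 3)
x(6, L(-2))³ = 3³ = 27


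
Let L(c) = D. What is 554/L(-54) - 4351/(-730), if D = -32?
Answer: -66297/5840 ≈ -11.352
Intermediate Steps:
L(c) = -32
554/L(-54) - 4351/(-730) = 554/(-32) - 4351/(-730) = 554*(-1/32) - 4351*(-1/730) = -277/16 + 4351/730 = -66297/5840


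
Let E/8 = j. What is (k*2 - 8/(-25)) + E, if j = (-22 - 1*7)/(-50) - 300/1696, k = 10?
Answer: 31197/1325 ≈ 23.545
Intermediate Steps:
j = 4273/10600 (j = (-22 - 7)*(-1/50) - 300*1/1696 = -29*(-1/50) - 75/424 = 29/50 - 75/424 = 4273/10600 ≈ 0.40311)
E = 4273/1325 (E = 8*(4273/10600) = 4273/1325 ≈ 3.2249)
(k*2 - 8/(-25)) + E = (10*2 - 8/(-25)) + 4273/1325 = (20 - 8*(-1/25)) + 4273/1325 = (20 + 8/25) + 4273/1325 = 508/25 + 4273/1325 = 31197/1325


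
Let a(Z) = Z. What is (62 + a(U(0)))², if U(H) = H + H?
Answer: 3844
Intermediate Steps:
U(H) = 2*H
(62 + a(U(0)))² = (62 + 2*0)² = (62 + 0)² = 62² = 3844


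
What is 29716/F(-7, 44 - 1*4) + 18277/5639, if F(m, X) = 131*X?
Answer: 65835001/7387090 ≈ 8.9122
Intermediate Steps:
29716/F(-7, 44 - 1*4) + 18277/5639 = 29716/((131*(44 - 1*4))) + 18277/5639 = 29716/((131*(44 - 4))) + 18277*(1/5639) = 29716/((131*40)) + 18277/5639 = 29716/5240 + 18277/5639 = 29716*(1/5240) + 18277/5639 = 7429/1310 + 18277/5639 = 65835001/7387090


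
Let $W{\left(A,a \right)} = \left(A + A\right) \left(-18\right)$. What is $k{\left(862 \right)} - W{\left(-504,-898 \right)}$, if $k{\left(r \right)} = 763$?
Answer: $-17381$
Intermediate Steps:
$W{\left(A,a \right)} = - 36 A$ ($W{\left(A,a \right)} = 2 A \left(-18\right) = - 36 A$)
$k{\left(862 \right)} - W{\left(-504,-898 \right)} = 763 - \left(-36\right) \left(-504\right) = 763 - 18144 = -17381$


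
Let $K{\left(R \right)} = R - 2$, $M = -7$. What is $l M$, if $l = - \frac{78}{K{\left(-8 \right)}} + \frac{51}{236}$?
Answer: $- \frac{66213}{1180} \approx -56.113$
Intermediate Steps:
$K{\left(R \right)} = -2 + R$ ($K{\left(R \right)} = R - 2 = -2 + R$)
$l = \frac{9459}{1180}$ ($l = - \frac{78}{-2 - 8} + \frac{51}{236} = - \frac{78}{-10} + 51 \cdot \frac{1}{236} = \left(-78\right) \left(- \frac{1}{10}\right) + \frac{51}{236} = \frac{39}{5} + \frac{51}{236} = \frac{9459}{1180} \approx 8.0161$)
$l M = \frac{9459}{1180} \left(-7\right) = - \frac{66213}{1180}$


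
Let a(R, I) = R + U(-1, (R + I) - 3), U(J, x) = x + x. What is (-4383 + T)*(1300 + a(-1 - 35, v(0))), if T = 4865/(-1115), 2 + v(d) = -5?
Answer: -1146663704/223 ≈ -5.1420e+6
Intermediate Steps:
U(J, x) = 2*x
v(d) = -7 (v(d) = -2 - 5 = -7)
a(R, I) = -6 + 2*I + 3*R (a(R, I) = R + 2*((R + I) - 3) = R + 2*((I + R) - 3) = R + 2*(-3 + I + R) = R + (-6 + 2*I + 2*R) = -6 + 2*I + 3*R)
T = -973/223 (T = 4865*(-1/1115) = -973/223 ≈ -4.3632)
(-4383 + T)*(1300 + a(-1 - 35, v(0))) = (-4383 - 973/223)*(1300 + (-6 + 2*(-7) + 3*(-1 - 35))) = -978382*(1300 + (-6 - 14 + 3*(-36)))/223 = -978382*(1300 + (-6 - 14 - 108))/223 = -978382*(1300 - 128)/223 = -978382/223*1172 = -1146663704/223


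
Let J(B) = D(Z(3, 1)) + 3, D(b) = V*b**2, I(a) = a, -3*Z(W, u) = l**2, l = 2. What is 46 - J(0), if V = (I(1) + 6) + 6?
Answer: 179/9 ≈ 19.889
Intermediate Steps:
Z(W, u) = -4/3 (Z(W, u) = -1/3*2**2 = -1/3*4 = -4/3)
V = 13 (V = (1 + 6) + 6 = 7 + 6 = 13)
D(b) = 13*b**2
J(B) = 235/9 (J(B) = 13*(-4/3)**2 + 3 = 13*(16/9) + 3 = 208/9 + 3 = 235/9)
46 - J(0) = 46 - 1*235/9 = 46 - 235/9 = 179/9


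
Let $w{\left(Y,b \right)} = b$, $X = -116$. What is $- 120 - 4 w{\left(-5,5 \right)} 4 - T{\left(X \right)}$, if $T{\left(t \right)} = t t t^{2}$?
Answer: $-181054336$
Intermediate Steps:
$T{\left(t \right)} = t^{4}$ ($T{\left(t \right)} = t^{2} t^{2} = t^{4}$)
$- 120 - 4 w{\left(-5,5 \right)} 4 - T{\left(X \right)} = - 120 \left(-4\right) 5 \cdot 4 - \left(-116\right)^{4} = - 120 \left(\left(-20\right) 4\right) - 181063936 = \left(-120\right) \left(-80\right) - 181063936 = 9600 - 181063936 = -181054336$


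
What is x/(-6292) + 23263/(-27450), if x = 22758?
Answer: -96384737/21589425 ≈ -4.4644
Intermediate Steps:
x/(-6292) + 23263/(-27450) = 22758/(-6292) + 23263/(-27450) = 22758*(-1/6292) + 23263*(-1/27450) = -11379/3146 - 23263/27450 = -96384737/21589425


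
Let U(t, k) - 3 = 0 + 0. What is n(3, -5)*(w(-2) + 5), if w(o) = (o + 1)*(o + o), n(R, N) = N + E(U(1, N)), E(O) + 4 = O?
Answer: -54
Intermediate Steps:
U(t, k) = 3 (U(t, k) = 3 + (0 + 0) = 3 + 0 = 3)
E(O) = -4 + O
n(R, N) = -1 + N (n(R, N) = N + (-4 + 3) = N - 1 = -1 + N)
w(o) = 2*o*(1 + o) (w(o) = (1 + o)*(2*o) = 2*o*(1 + o))
n(3, -5)*(w(-2) + 5) = (-1 - 5)*(2*(-2)*(1 - 2) + 5) = -6*(2*(-2)*(-1) + 5) = -6*(4 + 5) = -6*9 = -54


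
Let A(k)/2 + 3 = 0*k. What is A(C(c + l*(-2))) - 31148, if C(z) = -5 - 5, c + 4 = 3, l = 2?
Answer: -31154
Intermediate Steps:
c = -1 (c = -4 + 3 = -1)
C(z) = -10
A(k) = -6 (A(k) = -6 + 2*(0*k) = -6 + 2*0 = -6 + 0 = -6)
A(C(c + l*(-2))) - 31148 = -6 - 31148 = -31154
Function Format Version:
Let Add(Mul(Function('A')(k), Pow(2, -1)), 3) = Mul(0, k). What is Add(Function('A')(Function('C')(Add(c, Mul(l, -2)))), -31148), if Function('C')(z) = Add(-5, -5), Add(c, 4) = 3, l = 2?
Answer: -31154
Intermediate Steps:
c = -1 (c = Add(-4, 3) = -1)
Function('C')(z) = -10
Function('A')(k) = -6 (Function('A')(k) = Add(-6, Mul(2, Mul(0, k))) = Add(-6, Mul(2, 0)) = Add(-6, 0) = -6)
Add(Function('A')(Function('C')(Add(c, Mul(l, -2)))), -31148) = Add(-6, -31148) = -31154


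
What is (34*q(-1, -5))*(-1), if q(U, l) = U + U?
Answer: 68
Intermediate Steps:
q(U, l) = 2*U
(34*q(-1, -5))*(-1) = (34*(2*(-1)))*(-1) = (34*(-2))*(-1) = -68*(-1) = 68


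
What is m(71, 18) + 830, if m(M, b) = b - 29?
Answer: 819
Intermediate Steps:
m(M, b) = -29 + b
m(71, 18) + 830 = (-29 + 18) + 830 = -11 + 830 = 819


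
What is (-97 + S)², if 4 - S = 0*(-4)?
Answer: 8649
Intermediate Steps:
S = 4 (S = 4 - 0*(-4) = 4 - 1*0 = 4 + 0 = 4)
(-97 + S)² = (-97 + 4)² = (-93)² = 8649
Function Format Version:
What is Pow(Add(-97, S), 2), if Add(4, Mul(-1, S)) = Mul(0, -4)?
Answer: 8649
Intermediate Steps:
S = 4 (S = Add(4, Mul(-1, Mul(0, -4))) = Add(4, Mul(-1, 0)) = Add(4, 0) = 4)
Pow(Add(-97, S), 2) = Pow(Add(-97, 4), 2) = Pow(-93, 2) = 8649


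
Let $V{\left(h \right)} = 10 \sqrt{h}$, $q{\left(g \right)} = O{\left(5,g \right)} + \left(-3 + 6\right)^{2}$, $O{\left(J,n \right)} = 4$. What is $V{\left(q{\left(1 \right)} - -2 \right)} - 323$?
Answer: $-323 + 10 \sqrt{15} \approx -284.27$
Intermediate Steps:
$q{\left(g \right)} = 13$ ($q{\left(g \right)} = 4 + \left(-3 + 6\right)^{2} = 4 + 3^{2} = 4 + 9 = 13$)
$V{\left(q{\left(1 \right)} - -2 \right)} - 323 = 10 \sqrt{13 - -2} - 323 = 10 \sqrt{13 + 2} - 323 = 10 \sqrt{15} - 323 = -323 + 10 \sqrt{15}$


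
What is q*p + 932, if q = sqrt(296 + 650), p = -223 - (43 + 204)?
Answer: 932 - 470*sqrt(946) ≈ -13524.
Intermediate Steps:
p = -470 (p = -223 - 1*247 = -223 - 247 = -470)
q = sqrt(946) ≈ 30.757
q*p + 932 = sqrt(946)*(-470) + 932 = -470*sqrt(946) + 932 = 932 - 470*sqrt(946)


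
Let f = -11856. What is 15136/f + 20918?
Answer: 15499292/741 ≈ 20917.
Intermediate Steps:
15136/f + 20918 = 15136/(-11856) + 20918 = 15136*(-1/11856) + 20918 = -946/741 + 20918 = 15499292/741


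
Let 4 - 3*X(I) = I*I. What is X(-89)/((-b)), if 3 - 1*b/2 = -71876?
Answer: 2639/143758 ≈ 0.018357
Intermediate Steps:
b = 143758 (b = 6 - 2*(-71876) = 6 + 143752 = 143758)
X(I) = 4/3 - I²/3 (X(I) = 4/3 - I*I/3 = 4/3 - I²/3)
X(-89)/((-b)) = (4/3 - ⅓*(-89)²)/((-1*143758)) = (4/3 - ⅓*7921)/(-143758) = (4/3 - 7921/3)*(-1/143758) = -2639*(-1/143758) = 2639/143758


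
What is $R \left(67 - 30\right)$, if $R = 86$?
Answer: $3182$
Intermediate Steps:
$R \left(67 - 30\right) = 86 \left(67 - 30\right) = 86 \cdot 37 = 3182$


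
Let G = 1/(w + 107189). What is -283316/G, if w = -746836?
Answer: 181222229452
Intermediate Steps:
G = -1/639647 (G = 1/(-746836 + 107189) = 1/(-639647) = -1/639647 ≈ -1.5634e-6)
-283316/G = -283316/(-1/639647) = -283316*(-639647) = 181222229452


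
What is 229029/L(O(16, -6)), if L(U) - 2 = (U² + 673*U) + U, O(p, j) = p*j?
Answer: -229029/55486 ≈ -4.1277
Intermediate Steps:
O(p, j) = j*p
L(U) = 2 + U² + 674*U (L(U) = 2 + ((U² + 673*U) + U) = 2 + (U² + 674*U) = 2 + U² + 674*U)
229029/L(O(16, -6)) = 229029/(2 + (-6*16)² + 674*(-6*16)) = 229029/(2 + (-96)² + 674*(-96)) = 229029/(2 + 9216 - 64704) = 229029/(-55486) = 229029*(-1/55486) = -229029/55486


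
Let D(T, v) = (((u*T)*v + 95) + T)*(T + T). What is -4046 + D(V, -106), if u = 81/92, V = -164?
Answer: -115037050/23 ≈ -5.0016e+6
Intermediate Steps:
u = 81/92 (u = 81*(1/92) = 81/92 ≈ 0.88043)
D(T, v) = 2*T*(95 + T + 81*T*v/92) (D(T, v) = (((81*T/92)*v + 95) + T)*(T + T) = ((81*T*v/92 + 95) + T)*(2*T) = ((95 + 81*T*v/92) + T)*(2*T) = (95 + T + 81*T*v/92)*(2*T) = 2*T*(95 + T + 81*T*v/92))
-4046 + D(V, -106) = -4046 + (1/46)*(-164)*(8740 + 92*(-164) + 81*(-164)*(-106)) = -4046 + (1/46)*(-164)*(8740 - 15088 + 1408104) = -4046 + (1/46)*(-164)*1401756 = -4046 - 114943992/23 = -115037050/23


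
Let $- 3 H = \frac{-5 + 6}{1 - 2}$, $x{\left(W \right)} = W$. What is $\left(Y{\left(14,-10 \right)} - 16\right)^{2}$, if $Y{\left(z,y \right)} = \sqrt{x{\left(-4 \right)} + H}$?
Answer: $\frac{\left(48 - i \sqrt{33}\right)^{2}}{9} \approx 252.33 - 61.275 i$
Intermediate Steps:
$H = \frac{1}{3}$ ($H = - \frac{\left(-5 + 6\right) \frac{1}{1 - 2}}{3} = - \frac{1 \frac{1}{-1}}{3} = - \frac{1 \left(-1\right)}{3} = \left(- \frac{1}{3}\right) \left(-1\right) = \frac{1}{3} \approx 0.33333$)
$Y{\left(z,y \right)} = \frac{i \sqrt{33}}{3}$ ($Y{\left(z,y \right)} = \sqrt{-4 + \frac{1}{3}} = \sqrt{- \frac{11}{3}} = \frac{i \sqrt{33}}{3}$)
$\left(Y{\left(14,-10 \right)} - 16\right)^{2} = \left(\frac{i \sqrt{33}}{3} - 16\right)^{2} = \left(-16 + \frac{i \sqrt{33}}{3}\right)^{2}$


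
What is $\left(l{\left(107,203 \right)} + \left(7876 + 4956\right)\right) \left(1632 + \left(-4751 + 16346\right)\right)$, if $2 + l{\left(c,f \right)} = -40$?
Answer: $169173330$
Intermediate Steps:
$l{\left(c,f \right)} = -42$ ($l{\left(c,f \right)} = -2 - 40 = -42$)
$\left(l{\left(107,203 \right)} + \left(7876 + 4956\right)\right) \left(1632 + \left(-4751 + 16346\right)\right) = \left(-42 + \left(7876 + 4956\right)\right) \left(1632 + \left(-4751 + 16346\right)\right) = \left(-42 + 12832\right) \left(1632 + 11595\right) = 12790 \cdot 13227 = 169173330$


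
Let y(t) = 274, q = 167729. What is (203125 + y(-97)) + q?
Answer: 371128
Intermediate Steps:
(203125 + y(-97)) + q = (203125 + 274) + 167729 = 203399 + 167729 = 371128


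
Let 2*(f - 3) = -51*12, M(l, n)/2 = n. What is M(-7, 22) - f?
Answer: 347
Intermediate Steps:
M(l, n) = 2*n
f = -303 (f = 3 + (-51*12)/2 = 3 + (½)*(-612) = 3 - 306 = -303)
M(-7, 22) - f = 2*22 - 1*(-303) = 44 + 303 = 347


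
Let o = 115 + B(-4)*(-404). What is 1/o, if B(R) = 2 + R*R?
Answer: -1/7157 ≈ -0.00013972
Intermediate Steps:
B(R) = 2 + R²
o = -7157 (o = 115 + (2 + (-4)²)*(-404) = 115 + (2 + 16)*(-404) = 115 + 18*(-404) = 115 - 7272 = -7157)
1/o = 1/(-7157) = -1/7157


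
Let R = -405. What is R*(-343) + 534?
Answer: 139449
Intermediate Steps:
R*(-343) + 534 = -405*(-343) + 534 = 138915 + 534 = 139449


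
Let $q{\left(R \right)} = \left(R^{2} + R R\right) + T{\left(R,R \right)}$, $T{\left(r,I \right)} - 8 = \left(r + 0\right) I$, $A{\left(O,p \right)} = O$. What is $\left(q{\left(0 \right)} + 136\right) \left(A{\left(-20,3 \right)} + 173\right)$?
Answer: $22032$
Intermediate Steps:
$T{\left(r,I \right)} = 8 + I r$ ($T{\left(r,I \right)} = 8 + \left(r + 0\right) I = 8 + r I = 8 + I r$)
$q{\left(R \right)} = 8 + 3 R^{2}$ ($q{\left(R \right)} = \left(R^{2} + R R\right) + \left(8 + R R\right) = \left(R^{2} + R^{2}\right) + \left(8 + R^{2}\right) = 2 R^{2} + \left(8 + R^{2}\right) = 8 + 3 R^{2}$)
$\left(q{\left(0 \right)} + 136\right) \left(A{\left(-20,3 \right)} + 173\right) = \left(\left(8 + 3 \cdot 0^{2}\right) + 136\right) \left(-20 + 173\right) = \left(\left(8 + 3 \cdot 0\right) + 136\right) 153 = \left(\left(8 + 0\right) + 136\right) 153 = \left(8 + 136\right) 153 = 144 \cdot 153 = 22032$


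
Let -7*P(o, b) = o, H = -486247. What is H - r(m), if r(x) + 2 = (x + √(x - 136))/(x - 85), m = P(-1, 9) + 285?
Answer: -681231241/1401 - 2*√203/467 ≈ -4.8625e+5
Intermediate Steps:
P(o, b) = -o/7
m = 1996/7 (m = -⅐*(-1) + 285 = ⅐ + 285 = 1996/7 ≈ 285.14)
r(x) = -2 + (x + √(-136 + x))/(-85 + x) (r(x) = -2 + (x + √(x - 136))/(x - 85) = -2 + (x + √(-136 + x))/(-85 + x))
H - r(m) = -486247 - (170 + √(-136 + 1996/7) - 1*1996/7)/(-85 + 1996/7) = -486247 - (170 + √(1044/7) - 1996/7)/1401/7 = -486247 - 7*(170 + 6*√203/7 - 1996/7)/1401 = -486247 - 7*(-806/7 + 6*√203/7)/1401 = -486247 - (-806/1401 + 2*√203/467) = -486247 + (806/1401 - 2*√203/467) = -681231241/1401 - 2*√203/467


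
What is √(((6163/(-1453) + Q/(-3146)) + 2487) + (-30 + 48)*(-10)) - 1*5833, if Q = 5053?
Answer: -5833 + 3*√44153602318878/415558 ≈ -5785.0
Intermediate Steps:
√(((6163/(-1453) + Q/(-3146)) + 2487) + (-30 + 48)*(-10)) - 1*5833 = √(((6163/(-1453) + 5053/(-3146)) + 2487) + (-30 + 48)*(-10)) - 1*5833 = √(((6163*(-1/1453) + 5053*(-1/3146)) + 2487) + 18*(-10)) - 5833 = √(((-6163/1453 - 5053/3146) + 2487) - 180) - 5833 = √((-26730807/4571138 + 2487) - 180) - 5833 = √(11341689399/4571138 - 180) - 5833 = √(10518884559/4571138) - 5833 = 3*√44153602318878/415558 - 5833 = -5833 + 3*√44153602318878/415558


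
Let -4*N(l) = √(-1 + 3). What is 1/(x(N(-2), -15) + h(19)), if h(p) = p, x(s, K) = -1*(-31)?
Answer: 1/50 ≈ 0.020000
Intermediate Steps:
N(l) = -√2/4 (N(l) = -√(-1 + 3)/4 = -√2/4)
x(s, K) = 31
1/(x(N(-2), -15) + h(19)) = 1/(31 + 19) = 1/50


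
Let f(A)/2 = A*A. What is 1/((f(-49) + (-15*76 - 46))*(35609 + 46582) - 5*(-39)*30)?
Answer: 1/297208506 ≈ 3.3646e-9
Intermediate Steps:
f(A) = 2*A² (f(A) = 2*(A*A) = 2*A²)
1/((f(-49) + (-15*76 - 46))*(35609 + 46582) - 5*(-39)*30) = 1/((2*(-49)² + (-15*76 - 46))*(35609 + 46582) - 5*(-39)*30) = 1/((2*2401 + (-1140 - 46))*82191 + 195*30) = 1/((4802 - 1186)*82191 + 5850) = 1/(3616*82191 + 5850) = 1/(297202656 + 5850) = 1/297208506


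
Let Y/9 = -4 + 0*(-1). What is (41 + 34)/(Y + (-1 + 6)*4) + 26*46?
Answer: 19061/16 ≈ 1191.3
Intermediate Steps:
Y = -36 (Y = 9*(-4 + 0*(-1)) = 9*(-4 + 0) = 9*(-4) = -36)
(41 + 34)/(Y + (-1 + 6)*4) + 26*46 = (41 + 34)/(-36 + (-1 + 6)*4) + 26*46 = 75/(-36 + 5*4) + 1196 = 75/(-36 + 20) + 1196 = 75/(-16) + 1196 = 75*(-1/16) + 1196 = -75/16 + 1196 = 19061/16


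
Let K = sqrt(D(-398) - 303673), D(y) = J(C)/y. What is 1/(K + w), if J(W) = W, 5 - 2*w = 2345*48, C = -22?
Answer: -44796890/2521298700639 - 56*I*sqrt(61355879)/2521298700639 ≈ -1.7767e-5 - 1.7398e-7*I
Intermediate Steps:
w = -112555/2 (w = 5/2 - 2345*48/2 = 5/2 - 1/2*112560 = 5/2 - 56280 = -112555/2 ≈ -56278.)
D(y) = -22/y
K = 14*I*sqrt(61355879)/199 (K = sqrt(-22/(-398) - 303673) = sqrt(-22*(-1/398) - 303673) = sqrt(11/199 - 303673) = sqrt(-60430916/199) = 14*I*sqrt(61355879)/199 ≈ 551.07*I)
1/(K + w) = 1/(14*I*sqrt(61355879)/199 - 112555/2) = 1/(-112555/2 + 14*I*sqrt(61355879)/199)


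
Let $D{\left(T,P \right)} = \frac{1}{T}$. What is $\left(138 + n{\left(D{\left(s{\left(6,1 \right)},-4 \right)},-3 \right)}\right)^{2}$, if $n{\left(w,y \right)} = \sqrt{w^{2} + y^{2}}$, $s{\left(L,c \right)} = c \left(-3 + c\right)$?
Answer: $\frac{\left(276 + \sqrt{37}\right)^{2}}{4} \approx 19893.0$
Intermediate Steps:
$\left(138 + n{\left(D{\left(s{\left(6,1 \right)},-4 \right)},-3 \right)}\right)^{2} = \left(138 + \sqrt{\left(\frac{1}{1 \left(-3 + 1\right)}\right)^{2} + \left(-3\right)^{2}}\right)^{2} = \left(138 + \sqrt{\left(\frac{1}{1 \left(-2\right)}\right)^{2} + 9}\right)^{2} = \left(138 + \sqrt{\left(\frac{1}{-2}\right)^{2} + 9}\right)^{2} = \left(138 + \sqrt{\left(- \frac{1}{2}\right)^{2} + 9}\right)^{2} = \left(138 + \sqrt{\frac{1}{4} + 9}\right)^{2} = \left(138 + \sqrt{\frac{37}{4}}\right)^{2} = \left(138 + \frac{\sqrt{37}}{2}\right)^{2}$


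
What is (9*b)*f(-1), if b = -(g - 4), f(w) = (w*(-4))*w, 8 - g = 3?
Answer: 36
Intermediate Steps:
g = 5 (g = 8 - 1*3 = 8 - 3 = 5)
f(w) = -4*w² (f(w) = (-4*w)*w = -4*w²)
b = -1 (b = -(5 - 4) = -1*1 = -1)
(9*b)*f(-1) = (9*(-1))*(-4*(-1)²) = -(-36) = -9*(-4) = 36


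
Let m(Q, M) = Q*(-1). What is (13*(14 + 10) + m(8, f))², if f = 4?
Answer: 92416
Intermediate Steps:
m(Q, M) = -Q
(13*(14 + 10) + m(8, f))² = (13*(14 + 10) - 1*8)² = (13*24 - 8)² = (312 - 8)² = 304² = 92416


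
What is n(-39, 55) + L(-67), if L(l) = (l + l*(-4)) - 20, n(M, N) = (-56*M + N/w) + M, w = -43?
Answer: 99963/43 ≈ 2324.7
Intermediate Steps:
n(M, N) = -55*M - N/43 (n(M, N) = (-56*M + N/(-43)) + M = (-56*M - N/43) + M = -55*M - N/43)
L(l) = -20 - 3*l (L(l) = (l - 4*l) - 20 = -3*l - 20 = -20 - 3*l)
n(-39, 55) + L(-67) = (-55*(-39) - 1/43*55) + (-20 - 3*(-67)) = (2145 - 55/43) + (-20 + 201) = 92180/43 + 181 = 99963/43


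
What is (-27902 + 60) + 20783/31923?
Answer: -888779383/31923 ≈ -27841.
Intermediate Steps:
(-27902 + 60) + 20783/31923 = -27842 + 20783*(1/31923) = -27842 + 20783/31923 = -888779383/31923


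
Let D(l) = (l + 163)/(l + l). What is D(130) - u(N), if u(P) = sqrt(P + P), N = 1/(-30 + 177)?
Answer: 293/260 - sqrt(6)/21 ≈ 1.0103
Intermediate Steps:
D(l) = (163 + l)/(2*l) (D(l) = (163 + l)/((2*l)) = (163 + l)*(1/(2*l)) = (163 + l)/(2*l))
N = 1/147 ≈ 0.0068027
u(P) = sqrt(2)*sqrt(P) (u(P) = sqrt(2*P) = sqrt(2)*sqrt(P))
D(130) - u(N) = (1/2)*(163 + 130)/130 - sqrt(2)*sqrt(1/147) = (1/2)*(1/130)*293 - sqrt(2)*sqrt(3)/21 = 293/260 - sqrt(6)/21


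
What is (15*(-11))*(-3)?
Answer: 495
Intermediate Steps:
(15*(-11))*(-3) = -165*(-3) = 495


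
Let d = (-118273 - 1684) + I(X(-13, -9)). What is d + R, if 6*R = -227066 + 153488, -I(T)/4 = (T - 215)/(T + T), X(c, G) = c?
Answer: -1719316/13 ≈ -1.3226e+5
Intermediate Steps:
I(T) = -2*(-215 + T)/T (I(T) = -4*(T - 215)/(T + T) = -4*(-215 + T)/(2*T) = -4*(-215 + T)*1/(2*T) = -2*(-215 + T)/T)
d = -1559897/13 (d = (-118273 - 1684) + (-2 + 430/(-13)) = -119957 + (-2 + 430*(-1/13)) = -119957 + (-2 - 430/13) = -119957 - 456/13 = -1559897/13 ≈ -1.1999e+5)
R = -12263 (R = (-227066 + 153488)/6 = (⅙)*(-73578) = -12263)
d + R = -1559897/13 - 12263 = -1719316/13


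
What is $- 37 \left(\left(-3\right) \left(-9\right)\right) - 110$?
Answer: $-1109$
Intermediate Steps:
$- 37 \left(\left(-3\right) \left(-9\right)\right) - 110 = \left(-37\right) 27 - 110 = -999 - 110 = -1109$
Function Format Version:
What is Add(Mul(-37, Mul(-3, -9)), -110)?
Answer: -1109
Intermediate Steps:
Add(Mul(-37, Mul(-3, -9)), -110) = Add(Mul(-37, 27), -110) = Add(-999, -110) = -1109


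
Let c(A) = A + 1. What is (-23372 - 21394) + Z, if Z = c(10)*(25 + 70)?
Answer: -43721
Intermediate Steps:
c(A) = 1 + A
Z = 1045 (Z = (1 + 10)*(25 + 70) = 11*95 = 1045)
(-23372 - 21394) + Z = (-23372 - 21394) + 1045 = -44766 + 1045 = -43721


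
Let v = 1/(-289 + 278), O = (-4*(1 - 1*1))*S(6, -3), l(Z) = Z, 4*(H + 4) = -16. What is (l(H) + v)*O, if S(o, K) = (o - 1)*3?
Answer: 0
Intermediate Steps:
H = -8 (H = -4 + (¼)*(-16) = -4 - 4 = -8)
S(o, K) = -3 + 3*o (S(o, K) = (-1 + o)*3 = -3 + 3*o)
O = 0 (O = (-4*(1 - 1*1))*(-3 + 3*6) = (-4*(1 - 1))*(-3 + 18) = -4*0*15 = 0*15 = 0)
v = -1/11 (v = 1/(-11) = -1/11 ≈ -0.090909)
(l(H) + v)*O = (-8 - 1/11)*0 = -89/11*0 = 0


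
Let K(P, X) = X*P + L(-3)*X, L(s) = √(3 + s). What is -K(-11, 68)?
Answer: 748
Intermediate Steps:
K(P, X) = P*X (K(P, X) = X*P + √(3 - 3)*X = P*X + √0*X = P*X + 0*X = P*X + 0 = P*X)
-K(-11, 68) = -(-11)*68 = -1*(-748) = 748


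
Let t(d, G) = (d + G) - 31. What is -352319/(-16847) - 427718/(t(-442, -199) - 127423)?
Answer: 181093659/7467185 ≈ 24.252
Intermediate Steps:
t(d, G) = -31 + G + d (t(d, G) = (G + d) - 31 = -31 + G + d)
-352319/(-16847) - 427718/(t(-442, -199) - 127423) = -352319/(-16847) - 427718/((-31 - 199 - 442) - 127423) = -352319*(-1/16847) - 427718/(-672 - 127423) = 352319/16847 - 427718/(-128095) = 352319/16847 - 427718*(-1/128095) = 352319/16847 + 427718/128095 = 181093659/7467185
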